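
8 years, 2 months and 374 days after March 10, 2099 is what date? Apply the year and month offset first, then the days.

May 18, 2108

Advancing 8 years, 2 months and 374 days from March 10, 2099: first the month/year part, then the days.
+8 years → 2107; month 3 + 2 = 5 → May 2107.
Day 10 is valid in May, giving May 10, 2107.
Now add 374 days from May 10, 2107.
May has 31 days, so 31 − 10 = 21 days remain after May 10, 2107; 374 − 21 = 353 left.
June 2107 has 30 days: 353 − 30 = 323 left.
July 2107 has 31 days: 323 − 31 = 292 left.
August 2107 has 31 days: 292 − 31 = 261 left.
September 2107 has 30 days: 261 − 30 = 231 left.
October 2107 has 31 days: 231 − 31 = 200 left.
November 2107 has 30 days: 200 − 30 = 170 left.
December 2107 has 31 days: 170 − 31 = 139 left.
January 2108 has 31 days: 139 − 31 = 108 left.
February 2108 has 29 days (2108 is a leap year): 108 − 29 = 79 left.
March 2108 has 31 days: 79 − 31 = 48 left.
April 2108 has 30 days: 48 − 30 = 18 left.
18 days into May 2108 → May 18, 2108.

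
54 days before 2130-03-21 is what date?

Counting back 54 days from March 21, 2130.
Going back 21 days from March 21, 2130 reaches the end of the previous month; 54 − 21 = 33 left.
February 2130 has 28 days (2130 is not a leap year): 33 − 28 = 5 left.
January 2130 has 31 days; 31 − 5 = 26 → January 26, 2130.

January 26, 2130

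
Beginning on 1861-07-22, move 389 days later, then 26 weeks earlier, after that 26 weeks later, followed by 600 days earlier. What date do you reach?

December 23, 1860

Counting forward 389 days from July 22, 1861:
July has 31 days, so 31 − 22 = 9 days remain after July 22, 1861; 389 − 9 = 380 left.
August 1861 has 31 days: 380 − 31 = 349 left.
September 1861 has 30 days: 349 − 30 = 319 left.
October 1861 has 31 days: 319 − 31 = 288 left.
November 1861 has 30 days: 288 − 30 = 258 left.
December 1861 has 31 days: 258 − 31 = 227 left.
January 1862 has 31 days: 227 − 31 = 196 left.
February 1862 has 28 days (1862 is not a leap year): 196 − 28 = 168 left.
March 1862 has 31 days: 168 − 31 = 137 left.
April 1862 has 30 days: 137 − 30 = 107 left.
May 1862 has 31 days: 107 − 31 = 76 left.
June 1862 has 30 days: 76 − 30 = 46 left.
July 1862 has 31 days: 46 − 31 = 15 left.
15 days into August 1862 → August 15, 1862.
Subtracting 26 weeks (= 182 days) from August 15, 1862:
Going back 15 days from August 15, 1862 reaches the end of the previous month; 182 − 15 = 167 left.
July 1862 has 31 days: 167 − 31 = 136 left.
June 1862 has 30 days: 136 − 30 = 106 left.
May 1862 has 31 days: 106 − 31 = 75 left.
April 1862 has 30 days: 75 − 30 = 45 left.
March 1862 has 31 days: 45 − 31 = 14 left.
February 1862 has 28 days; 28 − 14 = 14 → February 14, 1862.
Advancing 26 weeks (= 182 days) from February 14, 1862:
February has 28 days, so 28 − 14 = 14 days remain after February 14, 1862; 182 − 14 = 168 left.
March 1862 has 31 days: 168 − 31 = 137 left.
April 1862 has 30 days: 137 − 30 = 107 left.
May 1862 has 31 days: 107 − 31 = 76 left.
June 1862 has 30 days: 76 − 30 = 46 left.
July 1862 has 31 days: 46 − 31 = 15 left.
15 days into August 1862 → August 15, 1862.
Going back 600 days from August 15, 1862:
Going back 15 days from August 15, 1862 reaches the end of the previous month; 600 − 15 = 585 left.
July 1862 has 31 days: 585 − 31 = 554 left.
June 1862 has 30 days: 554 − 30 = 524 left.
May 1862 has 31 days: 524 − 31 = 493 left.
April 1862 has 30 days: 493 − 30 = 463 left.
March 1862 has 31 days: 463 − 31 = 432 left.
February 1862 has 28 days (1862 is not a leap year): 432 − 28 = 404 left.
January 1862 has 31 days: 404 − 31 = 373 left.
December 1861 has 31 days: 373 − 31 = 342 left.
November 1861 has 30 days: 342 − 30 = 312 left.
October 1861 has 31 days: 312 − 31 = 281 left.
September 1861 has 30 days: 281 − 30 = 251 left.
August 1861 has 31 days: 251 − 31 = 220 left.
July 1861 has 31 days: 220 − 31 = 189 left.
June 1861 has 30 days: 189 − 30 = 159 left.
May 1861 has 31 days: 159 − 31 = 128 left.
April 1861 has 30 days: 128 − 30 = 98 left.
March 1861 has 31 days: 98 − 31 = 67 left.
February 1861 has 28 days (1861 is not a leap year): 67 − 28 = 39 left.
January 1861 has 31 days: 39 − 31 = 8 left.
December 1860 has 31 days; 31 − 8 = 23 → December 23, 1860.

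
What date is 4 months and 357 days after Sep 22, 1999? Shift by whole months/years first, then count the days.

January 13, 2001

Advancing 4 months and 357 days from September 22, 1999: first the month/year part, then the days.
month 9 + 4 = 13, which is month 1 of year 2000 → January 2000.
Day 22 is valid in January, giving January 22, 2000.
Now add 357 days from January 22, 2000.
January has 31 days, so 31 − 22 = 9 days remain after January 22, 2000; 357 − 9 = 348 left.
February 2000 has 29 days (2000 is a leap year (divisible by 400)): 348 − 29 = 319 left.
March 2000 has 31 days: 319 − 31 = 288 left.
April 2000 has 30 days: 288 − 30 = 258 left.
May 2000 has 31 days: 258 − 31 = 227 left.
June 2000 has 30 days: 227 − 30 = 197 left.
July 2000 has 31 days: 197 − 31 = 166 left.
August 2000 has 31 days: 166 − 31 = 135 left.
September 2000 has 30 days: 135 − 30 = 105 left.
October 2000 has 31 days: 105 − 31 = 74 left.
November 2000 has 30 days: 74 − 30 = 44 left.
December 2000 has 31 days: 44 − 31 = 13 left.
13 days into January 2001 → January 13, 2001.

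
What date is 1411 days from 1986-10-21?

September 1, 1990

Counting forward 1411 days from October 21, 1986.
October has 31 days, so 31 − 21 = 10 days remain after October 21, 1986; 1411 − 10 = 1401 left.
November 1986 has 30 days: 1401 − 30 = 1371 left.
December 1986 has 31 days: 1371 − 31 = 1340 left.
January 1987 has 31 days: 1340 − 31 = 1309 left.
February 1987 has 28 days (1987 is not a leap year): 1309 − 28 = 1281 left.
March 1987 has 31 days: 1281 − 31 = 1250 left.
April 1987 has 30 days: 1250 − 30 = 1220 left.
May 1987 has 31 days: 1220 − 31 = 1189 left.
June 1987 has 30 days: 1189 − 30 = 1159 left.
July 1987 has 31 days: 1159 − 31 = 1128 left.
August 1987 has 31 days: 1128 − 31 = 1097 left.
September 1987 has 30 days: 1097 − 30 = 1067 left.
October 1987 has 31 days: 1067 − 31 = 1036 left.
November 1987 has 30 days: 1036 − 30 = 1006 left.
December 1987 has 31 days: 1006 − 31 = 975 left.
January 1988 has 31 days: 975 − 31 = 944 left.
February 1988 has 29 days (1988 is a leap year): 944 − 29 = 915 left.
March 1988 has 31 days: 915 − 31 = 884 left.
April 1988 has 30 days: 884 − 30 = 854 left.
May 1988 has 31 days: 854 − 31 = 823 left.
June 1988 has 30 days: 823 − 30 = 793 left.
July 1988 has 31 days: 793 − 31 = 762 left.
August 1988 has 31 days: 762 − 31 = 731 left.
September 1988 has 30 days: 731 − 30 = 701 left.
October 1988 has 31 days: 701 − 31 = 670 left.
November 1988 has 30 days: 670 − 30 = 640 left.
December 1988 has 31 days: 640 − 31 = 609 left.
January 1989 has 31 days: 609 − 31 = 578 left.
February 1989 has 28 days (1989 is not a leap year): 578 − 28 = 550 left.
March 1989 has 31 days: 550 − 31 = 519 left.
April 1989 has 30 days: 519 − 30 = 489 left.
May 1989 has 31 days: 489 − 31 = 458 left.
June 1989 has 30 days: 458 − 30 = 428 left.
July 1989 has 31 days: 428 − 31 = 397 left.
August 1989 has 31 days: 397 − 31 = 366 left.
September 1989 has 30 days: 366 − 30 = 336 left.
October 1989 has 31 days: 336 − 31 = 305 left.
November 1989 has 30 days: 305 − 30 = 275 left.
December 1989 has 31 days: 275 − 31 = 244 left.
January 1990 has 31 days: 244 − 31 = 213 left.
February 1990 has 28 days (1990 is not a leap year): 213 − 28 = 185 left.
March 1990 has 31 days: 185 − 31 = 154 left.
April 1990 has 30 days: 154 − 30 = 124 left.
May 1990 has 31 days: 124 − 31 = 93 left.
June 1990 has 30 days: 93 − 30 = 63 left.
July 1990 has 31 days: 63 − 31 = 32 left.
August 1990 has 31 days: 32 − 31 = 1 left.
1 day into September 1990 → September 1, 1990.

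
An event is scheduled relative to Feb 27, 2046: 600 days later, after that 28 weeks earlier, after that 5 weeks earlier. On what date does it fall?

March 3, 2047

Adding 600 days from February 27, 2046:
February has 28 days, so 28 − 27 = 1 day remains after February 27, 2046; 600 − 1 = 599 left.
March 2046 has 31 days: 599 − 31 = 568 left.
April 2046 has 30 days: 568 − 30 = 538 left.
May 2046 has 31 days: 538 − 31 = 507 left.
June 2046 has 30 days: 507 − 30 = 477 left.
July 2046 has 31 days: 477 − 31 = 446 left.
August 2046 has 31 days: 446 − 31 = 415 left.
September 2046 has 30 days: 415 − 30 = 385 left.
October 2046 has 31 days: 385 − 31 = 354 left.
November 2046 has 30 days: 354 − 30 = 324 left.
December 2046 has 31 days: 324 − 31 = 293 left.
January 2047 has 31 days: 293 − 31 = 262 left.
February 2047 has 28 days (2047 is not a leap year): 262 − 28 = 234 left.
March 2047 has 31 days: 234 − 31 = 203 left.
April 2047 has 30 days: 203 − 30 = 173 left.
May 2047 has 31 days: 173 − 31 = 142 left.
June 2047 has 30 days: 142 − 30 = 112 left.
July 2047 has 31 days: 112 − 31 = 81 left.
August 2047 has 31 days: 81 − 31 = 50 left.
September 2047 has 30 days: 50 − 30 = 20 left.
20 days into October 2047 → October 20, 2047.
Going back 28 weeks (= 196 days) from October 20, 2047:
Going back 20 days from October 20, 2047 reaches the end of the previous month; 196 − 20 = 176 left.
September 2047 has 30 days: 176 − 30 = 146 left.
August 2047 has 31 days: 146 − 31 = 115 left.
July 2047 has 31 days: 115 − 31 = 84 left.
June 2047 has 30 days: 84 − 30 = 54 left.
May 2047 has 31 days: 54 − 31 = 23 left.
April 2047 has 30 days; 30 − 23 = 7 → April 7, 2047.
Going back 5 weeks (= 35 days) from April 7, 2047:
Going back 7 days from April 7, 2047 reaches the end of the previous month; 35 − 7 = 28 left.
March 2047 has 31 days; 31 − 28 = 3 → March 3, 2047.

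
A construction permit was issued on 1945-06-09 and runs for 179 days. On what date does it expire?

Counting forward 179 days from June 9, 1945.
June has 30 days, so 30 − 9 = 21 days remain after June 9, 1945; 179 − 21 = 158 left.
July 1945 has 31 days: 158 − 31 = 127 left.
August 1945 has 31 days: 127 − 31 = 96 left.
September 1945 has 30 days: 96 − 30 = 66 left.
October 1945 has 31 days: 66 − 31 = 35 left.
November 1945 has 30 days: 35 − 30 = 5 left.
5 days into December 1945 → December 5, 1945.

December 5, 1945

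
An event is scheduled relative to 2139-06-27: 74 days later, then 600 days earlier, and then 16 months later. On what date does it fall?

Counting forward 74 days from June 27, 2139:
June has 30 days, so 30 − 27 = 3 days remain after June 27, 2139; 74 − 3 = 71 left.
July 2139 has 31 days: 71 − 31 = 40 left.
August 2139 has 31 days: 40 − 31 = 9 left.
9 days into September 2139 → September 9, 2139.
Subtracting 600 days from September 9, 2139:
Going back 9 days from September 9, 2139 reaches the end of the previous month; 600 − 9 = 591 left.
August 2139 has 31 days: 591 − 31 = 560 left.
July 2139 has 31 days: 560 − 31 = 529 left.
June 2139 has 30 days: 529 − 30 = 499 left.
May 2139 has 31 days: 499 − 31 = 468 left.
April 2139 has 30 days: 468 − 30 = 438 left.
March 2139 has 31 days: 438 − 31 = 407 left.
February 2139 has 28 days (2139 is not a leap year): 407 − 28 = 379 left.
January 2139 has 31 days: 379 − 31 = 348 left.
December 2138 has 31 days: 348 − 31 = 317 left.
November 2138 has 30 days: 317 − 30 = 287 left.
October 2138 has 31 days: 287 − 31 = 256 left.
September 2138 has 30 days: 256 − 30 = 226 left.
August 2138 has 31 days: 226 − 31 = 195 left.
July 2138 has 31 days: 195 − 31 = 164 left.
June 2138 has 30 days: 164 − 30 = 134 left.
May 2138 has 31 days: 134 − 31 = 103 left.
April 2138 has 30 days: 103 − 30 = 73 left.
March 2138 has 31 days: 73 − 31 = 42 left.
February 2138 has 28 days (2138 is not a leap year): 42 − 28 = 14 left.
January 2138 has 31 days; 31 − 14 = 17 → January 17, 2138.
Advancing 16 months from January 17, 2138:
month 1 + 16 = 17, which is month 5 of year 2139 → May 2139.
Day 17 is valid in May, giving May 17, 2139.

May 17, 2139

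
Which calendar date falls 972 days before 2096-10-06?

Counting back 972 days from October 6, 2096.
Going back 6 days from October 6, 2096 reaches the end of the previous month; 972 − 6 = 966 left.
September 2096 has 30 days: 966 − 30 = 936 left.
August 2096 has 31 days: 936 − 31 = 905 left.
July 2096 has 31 days: 905 − 31 = 874 left.
June 2096 has 30 days: 874 − 30 = 844 left.
May 2096 has 31 days: 844 − 31 = 813 left.
April 2096 has 30 days: 813 − 30 = 783 left.
March 2096 has 31 days: 783 − 31 = 752 left.
February 2096 has 29 days (2096 is a leap year): 752 − 29 = 723 left.
January 2096 has 31 days: 723 − 31 = 692 left.
December 2095 has 31 days: 692 − 31 = 661 left.
November 2095 has 30 days: 661 − 30 = 631 left.
October 2095 has 31 days: 631 − 31 = 600 left.
September 2095 has 30 days: 600 − 30 = 570 left.
August 2095 has 31 days: 570 − 31 = 539 left.
July 2095 has 31 days: 539 − 31 = 508 left.
June 2095 has 30 days: 508 − 30 = 478 left.
May 2095 has 31 days: 478 − 31 = 447 left.
April 2095 has 30 days: 447 − 30 = 417 left.
March 2095 has 31 days: 417 − 31 = 386 left.
February 2095 has 28 days (2095 is not a leap year): 386 − 28 = 358 left.
January 2095 has 31 days: 358 − 31 = 327 left.
December 2094 has 31 days: 327 − 31 = 296 left.
November 2094 has 30 days: 296 − 30 = 266 left.
October 2094 has 31 days: 266 − 31 = 235 left.
September 2094 has 30 days: 235 − 30 = 205 left.
August 2094 has 31 days: 205 − 31 = 174 left.
July 2094 has 31 days: 174 − 31 = 143 left.
June 2094 has 30 days: 143 − 30 = 113 left.
May 2094 has 31 days: 113 − 31 = 82 left.
April 2094 has 30 days: 82 − 30 = 52 left.
March 2094 has 31 days: 52 − 31 = 21 left.
February 2094 has 28 days; 28 − 21 = 7 → February 7, 2094.

February 7, 2094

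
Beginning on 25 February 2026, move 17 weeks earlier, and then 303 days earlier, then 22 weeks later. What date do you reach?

Subtracting 17 weeks (= 119 days) from February 25, 2026:
Going back 25 days from February 25, 2026 reaches the end of the previous month; 119 − 25 = 94 left.
January 2026 has 31 days: 94 − 31 = 63 left.
December 2025 has 31 days: 63 − 31 = 32 left.
November 2025 has 30 days: 32 − 30 = 2 left.
October 2025 has 31 days; 31 − 2 = 29 → October 29, 2025.
Counting back 303 days from October 29, 2025:
Going back 29 days from October 29, 2025 reaches the end of the previous month; 303 − 29 = 274 left.
September 2025 has 30 days: 274 − 30 = 244 left.
August 2025 has 31 days: 244 − 31 = 213 left.
July 2025 has 31 days: 213 − 31 = 182 left.
June 2025 has 30 days: 182 − 30 = 152 left.
May 2025 has 31 days: 152 − 31 = 121 left.
April 2025 has 30 days: 121 − 30 = 91 left.
March 2025 has 31 days: 91 − 31 = 60 left.
February 2025 has 28 days (2025 is not a leap year): 60 − 28 = 32 left.
January 2025 has 31 days: 32 − 31 = 1 left.
December 2024 has 31 days; 31 − 1 = 30 → December 30, 2024.
Counting forward 22 weeks (= 154 days) from December 30, 2024:
December has 31 days, so 31 − 30 = 1 day remains after December 30, 2024; 154 − 1 = 153 left.
January 2025 has 31 days: 153 − 31 = 122 left.
February 2025 has 28 days (2025 is not a leap year): 122 − 28 = 94 left.
March 2025 has 31 days: 94 − 31 = 63 left.
April 2025 has 30 days: 63 − 30 = 33 left.
May 2025 has 31 days: 33 − 31 = 2 left.
2 days into June 2025 → June 2, 2025.

June 2, 2025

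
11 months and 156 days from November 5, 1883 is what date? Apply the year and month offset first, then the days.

Counting forward 11 months and 156 days from November 5, 1883: first the month/year part, then the days.
month 11 + 11 = 22, which is month 10 of year 1884 → October 1884.
Day 5 is valid in October, giving October 5, 1884.
Now add 156 days from October 5, 1884.
October has 31 days, so 31 − 5 = 26 days remain after October 5, 1884; 156 − 26 = 130 left.
November 1884 has 30 days: 130 − 30 = 100 left.
December 1884 has 31 days: 100 − 31 = 69 left.
January 1885 has 31 days: 69 − 31 = 38 left.
February 1885 has 28 days (1885 is not a leap year): 38 − 28 = 10 left.
10 days into March 1885 → March 10, 1885.

March 10, 1885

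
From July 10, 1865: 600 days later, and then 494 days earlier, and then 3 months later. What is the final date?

Adding 600 days from July 10, 1865:
July has 31 days, so 31 − 10 = 21 days remain after July 10, 1865; 600 − 21 = 579 left.
August 1865 has 31 days: 579 − 31 = 548 left.
September 1865 has 30 days: 548 − 30 = 518 left.
October 1865 has 31 days: 518 − 31 = 487 left.
November 1865 has 30 days: 487 − 30 = 457 left.
December 1865 has 31 days: 457 − 31 = 426 left.
January 1866 has 31 days: 426 − 31 = 395 left.
February 1866 has 28 days (1866 is not a leap year): 395 − 28 = 367 left.
March 1866 has 31 days: 367 − 31 = 336 left.
April 1866 has 30 days: 336 − 30 = 306 left.
May 1866 has 31 days: 306 − 31 = 275 left.
June 1866 has 30 days: 275 − 30 = 245 left.
July 1866 has 31 days: 245 − 31 = 214 left.
August 1866 has 31 days: 214 − 31 = 183 left.
September 1866 has 30 days: 183 − 30 = 153 left.
October 1866 has 31 days: 153 − 31 = 122 left.
November 1866 has 30 days: 122 − 30 = 92 left.
December 1866 has 31 days: 92 − 31 = 61 left.
January 1867 has 31 days: 61 − 31 = 30 left.
February 1867 has 28 days (1867 is not a leap year): 30 − 28 = 2 left.
2 days into March 1867 → March 2, 1867.
Going back 494 days from March 2, 1867:
Going back 2 days from March 2, 1867 reaches the end of the previous month; 494 − 2 = 492 left.
February 1867 has 28 days (1867 is not a leap year): 492 − 28 = 464 left.
January 1867 has 31 days: 464 − 31 = 433 left.
December 1866 has 31 days: 433 − 31 = 402 left.
November 1866 has 30 days: 402 − 30 = 372 left.
October 1866 has 31 days: 372 − 31 = 341 left.
September 1866 has 30 days: 341 − 30 = 311 left.
August 1866 has 31 days: 311 − 31 = 280 left.
July 1866 has 31 days: 280 − 31 = 249 left.
June 1866 has 30 days: 249 − 30 = 219 left.
May 1866 has 31 days: 219 − 31 = 188 left.
April 1866 has 30 days: 188 − 30 = 158 left.
March 1866 has 31 days: 158 − 31 = 127 left.
February 1866 has 28 days (1866 is not a leap year): 127 − 28 = 99 left.
January 1866 has 31 days: 99 − 31 = 68 left.
December 1865 has 31 days: 68 − 31 = 37 left.
November 1865 has 30 days: 37 − 30 = 7 left.
October 1865 has 31 days; 31 − 7 = 24 → October 24, 1865.
Adding 3 months from October 24, 1865:
month 10 + 3 = 13, which is month 1 of year 1866 → January 1866.
Day 24 is valid in January, giving January 24, 1866.

January 24, 1866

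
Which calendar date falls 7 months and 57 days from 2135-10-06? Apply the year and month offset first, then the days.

Counting forward 7 months and 57 days from October 6, 2135: first the month/year part, then the days.
month 10 + 7 = 17, which is month 5 of year 2136 → May 2136.
Day 6 is valid in May, giving May 6, 2136.
Now add 57 days from May 6, 2136.
May has 31 days, so 31 − 6 = 25 days remain after May 6, 2136; 57 − 25 = 32 left.
June 2136 has 30 days: 32 − 30 = 2 left.
2 days into July 2136 → July 2, 2136.

July 2, 2136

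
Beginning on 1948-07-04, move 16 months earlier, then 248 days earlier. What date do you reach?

June 29, 1946

Going back 16 months from July 4, 1948:
month 7 − 16 = -9, which is month 3 of year 1947 → March 1947.
Day 4 is valid in March, giving March 4, 1947.
Going back 248 days from March 4, 1947:
Going back 4 days from March 4, 1947 reaches the end of the previous month; 248 − 4 = 244 left.
February 1947 has 28 days (1947 is not a leap year): 244 − 28 = 216 left.
January 1947 has 31 days: 216 − 31 = 185 left.
December 1946 has 31 days: 185 − 31 = 154 left.
November 1946 has 30 days: 154 − 30 = 124 left.
October 1946 has 31 days: 124 − 31 = 93 left.
September 1946 has 30 days: 93 − 30 = 63 left.
August 1946 has 31 days: 63 − 31 = 32 left.
July 1946 has 31 days: 32 − 31 = 1 left.
June 1946 has 30 days; 30 − 1 = 29 → June 29, 1946.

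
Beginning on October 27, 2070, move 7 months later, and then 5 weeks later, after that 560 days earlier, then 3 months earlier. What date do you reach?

September 18, 2069

Counting forward 7 months from October 27, 2070:
month 10 + 7 = 17, which is month 5 of year 2071 → May 2071.
Day 27 is valid in May, giving May 27, 2071.
Adding 5 weeks (= 35 days) from May 27, 2071:
May has 31 days, so 31 − 27 = 4 days remain after May 27, 2071; 35 − 4 = 31 left.
June 2071 has 30 days: 31 − 30 = 1 left.
1 day into July 2071 → July 1, 2071.
Subtracting 560 days from July 1, 2071:
Going back 1 day from July 1, 2071 reaches the end of the previous month; 560 − 1 = 559 left.
June 2071 has 30 days: 559 − 30 = 529 left.
May 2071 has 31 days: 529 − 31 = 498 left.
April 2071 has 30 days: 498 − 30 = 468 left.
March 2071 has 31 days: 468 − 31 = 437 left.
February 2071 has 28 days (2071 is not a leap year): 437 − 28 = 409 left.
January 2071 has 31 days: 409 − 31 = 378 left.
December 2070 has 31 days: 378 − 31 = 347 left.
November 2070 has 30 days: 347 − 30 = 317 left.
October 2070 has 31 days: 317 − 31 = 286 left.
September 2070 has 30 days: 286 − 30 = 256 left.
August 2070 has 31 days: 256 − 31 = 225 left.
July 2070 has 31 days: 225 − 31 = 194 left.
June 2070 has 30 days: 194 − 30 = 164 left.
May 2070 has 31 days: 164 − 31 = 133 left.
April 2070 has 30 days: 133 − 30 = 103 left.
March 2070 has 31 days: 103 − 31 = 72 left.
February 2070 has 28 days (2070 is not a leap year): 72 − 28 = 44 left.
January 2070 has 31 days: 44 − 31 = 13 left.
December 2069 has 31 days; 31 − 13 = 18 → December 18, 2069.
Going back 3 months from December 18, 2069:
month 12 − 3 = 9 → September 2069.
Day 18 is valid in September, giving September 18, 2069.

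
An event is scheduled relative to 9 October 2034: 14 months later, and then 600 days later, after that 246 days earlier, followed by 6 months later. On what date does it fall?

May 27, 2037

Advancing 14 months from October 9, 2034:
month 10 + 14 = 24, which is month 12 of year 2035 → December 2035.
Day 9 is valid in December, giving December 9, 2035.
Counting forward 600 days from December 9, 2035:
December has 31 days, so 31 − 9 = 22 days remain after December 9, 2035; 600 − 22 = 578 left.
January 2036 has 31 days: 578 − 31 = 547 left.
February 2036 has 29 days (2036 is a leap year): 547 − 29 = 518 left.
March 2036 has 31 days: 518 − 31 = 487 left.
April 2036 has 30 days: 487 − 30 = 457 left.
May 2036 has 31 days: 457 − 31 = 426 left.
June 2036 has 30 days: 426 − 30 = 396 left.
July 2036 has 31 days: 396 − 31 = 365 left.
August 2036 has 31 days: 365 − 31 = 334 left.
September 2036 has 30 days: 334 − 30 = 304 left.
October 2036 has 31 days: 304 − 31 = 273 left.
November 2036 has 30 days: 273 − 30 = 243 left.
December 2036 has 31 days: 243 − 31 = 212 left.
January 2037 has 31 days: 212 − 31 = 181 left.
February 2037 has 28 days (2037 is not a leap year): 181 − 28 = 153 left.
March 2037 has 31 days: 153 − 31 = 122 left.
April 2037 has 30 days: 122 − 30 = 92 left.
May 2037 has 31 days: 92 − 31 = 61 left.
June 2037 has 30 days: 61 − 30 = 31 left.
31 days into July 2037 → July 31, 2037.
Counting back 246 days from July 31, 2037:
Going back 31 days from July 31, 2037 reaches the end of the previous month; 246 − 31 = 215 left.
June 2037 has 30 days: 215 − 30 = 185 left.
May 2037 has 31 days: 185 − 31 = 154 left.
April 2037 has 30 days: 154 − 30 = 124 left.
March 2037 has 31 days: 124 − 31 = 93 left.
February 2037 has 28 days (2037 is not a leap year): 93 − 28 = 65 left.
January 2037 has 31 days: 65 − 31 = 34 left.
December 2036 has 31 days: 34 − 31 = 3 left.
November 2036 has 30 days; 30 − 3 = 27 → November 27, 2036.
Counting forward 6 months from November 27, 2036:
month 11 + 6 = 17, which is month 5 of year 2037 → May 2037.
Day 27 is valid in May, giving May 27, 2037.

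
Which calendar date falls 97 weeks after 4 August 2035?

June 13, 2037

Adding 97 weeks = 679 days from August 4, 2035.
August has 31 days, so 31 − 4 = 27 days remain after August 4, 2035; 679 − 27 = 652 left.
September 2035 has 30 days: 652 − 30 = 622 left.
October 2035 has 31 days: 622 − 31 = 591 left.
November 2035 has 30 days: 591 − 30 = 561 left.
December 2035 has 31 days: 561 − 31 = 530 left.
January 2036 has 31 days: 530 − 31 = 499 left.
February 2036 has 29 days (2036 is a leap year): 499 − 29 = 470 left.
March 2036 has 31 days: 470 − 31 = 439 left.
April 2036 has 30 days: 439 − 30 = 409 left.
May 2036 has 31 days: 409 − 31 = 378 left.
June 2036 has 30 days: 378 − 30 = 348 left.
July 2036 has 31 days: 348 − 31 = 317 left.
August 2036 has 31 days: 317 − 31 = 286 left.
September 2036 has 30 days: 286 − 30 = 256 left.
October 2036 has 31 days: 256 − 31 = 225 left.
November 2036 has 30 days: 225 − 30 = 195 left.
December 2036 has 31 days: 195 − 31 = 164 left.
January 2037 has 31 days: 164 − 31 = 133 left.
February 2037 has 28 days (2037 is not a leap year): 133 − 28 = 105 left.
March 2037 has 31 days: 105 − 31 = 74 left.
April 2037 has 30 days: 74 − 30 = 44 left.
May 2037 has 31 days: 44 − 31 = 13 left.
13 days into June 2037 → June 13, 2037.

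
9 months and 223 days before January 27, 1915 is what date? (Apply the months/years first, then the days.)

September 16, 1913

Subtracting 9 months and 223 days from January 27, 1915: first the month/year part, then the days.
month 1 − 9 = -8, which is month 4 of year 1914 → April 1914.
Day 27 is valid in April, giving April 27, 1914.
Now subtract 223 days from April 27, 1914.
Going back 27 days from April 27, 1914 reaches the end of the previous month; 223 − 27 = 196 left.
March 1914 has 31 days: 196 − 31 = 165 left.
February 1914 has 28 days (1914 is not a leap year): 165 − 28 = 137 left.
January 1914 has 31 days: 137 − 31 = 106 left.
December 1913 has 31 days: 106 − 31 = 75 left.
November 1913 has 30 days: 75 − 30 = 45 left.
October 1913 has 31 days: 45 − 31 = 14 left.
September 1913 has 30 days; 30 − 14 = 16 → September 16, 1913.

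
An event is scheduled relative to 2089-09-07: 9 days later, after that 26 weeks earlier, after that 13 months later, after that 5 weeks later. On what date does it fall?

May 23, 2090

Counting forward 9 days from September 7, 2089:
September has 30 days; 7 + 9 = 16, still in September.
Going back 26 weeks (= 182 days) from September 16, 2089:
Going back 16 days from September 16, 2089 reaches the end of the previous month; 182 − 16 = 166 left.
August 2089 has 31 days: 166 − 31 = 135 left.
July 2089 has 31 days: 135 − 31 = 104 left.
June 2089 has 30 days: 104 − 30 = 74 left.
May 2089 has 31 days: 74 − 31 = 43 left.
April 2089 has 30 days: 43 − 30 = 13 left.
March 2089 has 31 days; 31 − 13 = 18 → March 18, 2089.
Advancing 13 months from March 18, 2089:
month 3 + 13 = 16, which is month 4 of year 2090 → April 2090.
Day 18 is valid in April, giving April 18, 2090.
Counting forward 5 weeks (= 35 days) from April 18, 2090:
April has 30 days, so 30 − 18 = 12 days remain after April 18, 2090; 35 − 12 = 23 left.
23 days into May 2090 → May 23, 2090.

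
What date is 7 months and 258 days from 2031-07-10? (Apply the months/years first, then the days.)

Counting forward 7 months and 258 days from July 10, 2031: first the month/year part, then the days.
month 7 + 7 = 14, which is month 2 of year 2032 → February 2032.
Day 10 is valid in February, giving February 10, 2032.
Now add 258 days from February 10, 2032.
February has 29 days, so 29 − 10 = 19 days remain after February 10, 2032; 258 − 19 = 239 left.
March 2032 has 31 days: 239 − 31 = 208 left.
April 2032 has 30 days: 208 − 30 = 178 left.
May 2032 has 31 days: 178 − 31 = 147 left.
June 2032 has 30 days: 147 − 30 = 117 left.
July 2032 has 31 days: 117 − 31 = 86 left.
August 2032 has 31 days: 86 − 31 = 55 left.
September 2032 has 30 days: 55 − 30 = 25 left.
25 days into October 2032 → October 25, 2032.

October 25, 2032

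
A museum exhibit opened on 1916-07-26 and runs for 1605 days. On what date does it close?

Advancing 1605 days from July 26, 1916.
July has 31 days, so 31 − 26 = 5 days remain after July 26, 1916; 1605 − 5 = 1600 left.
August 1916 has 31 days: 1600 − 31 = 1569 left.
September 1916 has 30 days: 1569 − 30 = 1539 left.
October 1916 has 31 days: 1539 − 31 = 1508 left.
November 1916 has 30 days: 1508 − 30 = 1478 left.
December 1916 has 31 days: 1478 − 31 = 1447 left.
January 1917 has 31 days: 1447 − 31 = 1416 left.
February 1917 has 28 days (1917 is not a leap year): 1416 − 28 = 1388 left.
March 1917 has 31 days: 1388 − 31 = 1357 left.
April 1917 has 30 days: 1357 − 30 = 1327 left.
May 1917 has 31 days: 1327 − 31 = 1296 left.
June 1917 has 30 days: 1296 − 30 = 1266 left.
July 1917 has 31 days: 1266 − 31 = 1235 left.
August 1917 has 31 days: 1235 − 31 = 1204 left.
September 1917 has 30 days: 1204 − 30 = 1174 left.
October 1917 has 31 days: 1174 − 31 = 1143 left.
November 1917 has 30 days: 1143 − 30 = 1113 left.
December 1917 has 31 days: 1113 − 31 = 1082 left.
January 1918 has 31 days: 1082 − 31 = 1051 left.
February 1918 has 28 days (1918 is not a leap year): 1051 − 28 = 1023 left.
March 1918 has 31 days: 1023 − 31 = 992 left.
April 1918 has 30 days: 992 − 30 = 962 left.
May 1918 has 31 days: 962 − 31 = 931 left.
June 1918 has 30 days: 931 − 30 = 901 left.
July 1918 has 31 days: 901 − 31 = 870 left.
August 1918 has 31 days: 870 − 31 = 839 left.
September 1918 has 30 days: 839 − 30 = 809 left.
October 1918 has 31 days: 809 − 31 = 778 left.
November 1918 has 30 days: 778 − 30 = 748 left.
December 1918 has 31 days: 748 − 31 = 717 left.
January 1919 has 31 days: 717 − 31 = 686 left.
February 1919 has 28 days (1919 is not a leap year): 686 − 28 = 658 left.
March 1919 has 31 days: 658 − 31 = 627 left.
April 1919 has 30 days: 627 − 30 = 597 left.
May 1919 has 31 days: 597 − 31 = 566 left.
June 1919 has 30 days: 566 − 30 = 536 left.
July 1919 has 31 days: 536 − 31 = 505 left.
August 1919 has 31 days: 505 − 31 = 474 left.
September 1919 has 30 days: 474 − 30 = 444 left.
October 1919 has 31 days: 444 − 31 = 413 left.
November 1919 has 30 days: 413 − 30 = 383 left.
December 1919 has 31 days: 383 − 31 = 352 left.
January 1920 has 31 days: 352 − 31 = 321 left.
February 1920 has 29 days (1920 is a leap year): 321 − 29 = 292 left.
March 1920 has 31 days: 292 − 31 = 261 left.
April 1920 has 30 days: 261 − 30 = 231 left.
May 1920 has 31 days: 231 − 31 = 200 left.
June 1920 has 30 days: 200 − 30 = 170 left.
July 1920 has 31 days: 170 − 31 = 139 left.
August 1920 has 31 days: 139 − 31 = 108 left.
September 1920 has 30 days: 108 − 30 = 78 left.
October 1920 has 31 days: 78 − 31 = 47 left.
November 1920 has 30 days: 47 − 30 = 17 left.
17 days into December 1920 → December 17, 1920.

December 17, 1920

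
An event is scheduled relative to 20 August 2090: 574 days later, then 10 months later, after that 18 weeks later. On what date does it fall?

Adding 574 days from August 20, 2090:
August has 31 days, so 31 − 20 = 11 days remain after August 20, 2090; 574 − 11 = 563 left.
September 2090 has 30 days: 563 − 30 = 533 left.
October 2090 has 31 days: 533 − 31 = 502 left.
November 2090 has 30 days: 502 − 30 = 472 left.
December 2090 has 31 days: 472 − 31 = 441 left.
January 2091 has 31 days: 441 − 31 = 410 left.
February 2091 has 28 days (2091 is not a leap year): 410 − 28 = 382 left.
March 2091 has 31 days: 382 − 31 = 351 left.
April 2091 has 30 days: 351 − 30 = 321 left.
May 2091 has 31 days: 321 − 31 = 290 left.
June 2091 has 30 days: 290 − 30 = 260 left.
July 2091 has 31 days: 260 − 31 = 229 left.
August 2091 has 31 days: 229 − 31 = 198 left.
September 2091 has 30 days: 198 − 30 = 168 left.
October 2091 has 31 days: 168 − 31 = 137 left.
November 2091 has 30 days: 137 − 30 = 107 left.
December 2091 has 31 days: 107 − 31 = 76 left.
January 2092 has 31 days: 76 − 31 = 45 left.
February 2092 has 29 days (2092 is a leap year): 45 − 29 = 16 left.
16 days into March 2092 → March 16, 2092.
Counting forward 10 months from March 16, 2092:
month 3 + 10 = 13, which is month 1 of year 2093 → January 2093.
Day 16 is valid in January, giving January 16, 2093.
Adding 18 weeks (= 126 days) from January 16, 2093:
January has 31 days, so 31 − 16 = 15 days remain after January 16, 2093; 126 − 15 = 111 left.
February 2093 has 28 days (2093 is not a leap year): 111 − 28 = 83 left.
March 2093 has 31 days: 83 − 31 = 52 left.
April 2093 has 30 days: 52 − 30 = 22 left.
22 days into May 2093 → May 22, 2093.

May 22, 2093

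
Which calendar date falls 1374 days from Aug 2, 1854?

May 7, 1858

Counting forward 1374 days from August 2, 1854.
August has 31 days, so 31 − 2 = 29 days remain after August 2, 1854; 1374 − 29 = 1345 left.
September 1854 has 30 days: 1345 − 30 = 1315 left.
October 1854 has 31 days: 1315 − 31 = 1284 left.
November 1854 has 30 days: 1284 − 30 = 1254 left.
December 1854 has 31 days: 1254 − 31 = 1223 left.
January 1855 has 31 days: 1223 − 31 = 1192 left.
February 1855 has 28 days (1855 is not a leap year): 1192 − 28 = 1164 left.
March 1855 has 31 days: 1164 − 31 = 1133 left.
April 1855 has 30 days: 1133 − 30 = 1103 left.
May 1855 has 31 days: 1103 − 31 = 1072 left.
June 1855 has 30 days: 1072 − 30 = 1042 left.
July 1855 has 31 days: 1042 − 31 = 1011 left.
August 1855 has 31 days: 1011 − 31 = 980 left.
September 1855 has 30 days: 980 − 30 = 950 left.
October 1855 has 31 days: 950 − 31 = 919 left.
November 1855 has 30 days: 919 − 30 = 889 left.
December 1855 has 31 days: 889 − 31 = 858 left.
January 1856 has 31 days: 858 − 31 = 827 left.
February 1856 has 29 days (1856 is a leap year): 827 − 29 = 798 left.
March 1856 has 31 days: 798 − 31 = 767 left.
April 1856 has 30 days: 767 − 30 = 737 left.
May 1856 has 31 days: 737 − 31 = 706 left.
June 1856 has 30 days: 706 − 30 = 676 left.
July 1856 has 31 days: 676 − 31 = 645 left.
August 1856 has 31 days: 645 − 31 = 614 left.
September 1856 has 30 days: 614 − 30 = 584 left.
October 1856 has 31 days: 584 − 31 = 553 left.
November 1856 has 30 days: 553 − 30 = 523 left.
December 1856 has 31 days: 523 − 31 = 492 left.
January 1857 has 31 days: 492 − 31 = 461 left.
February 1857 has 28 days (1857 is not a leap year): 461 − 28 = 433 left.
March 1857 has 31 days: 433 − 31 = 402 left.
April 1857 has 30 days: 402 − 30 = 372 left.
May 1857 has 31 days: 372 − 31 = 341 left.
June 1857 has 30 days: 341 − 30 = 311 left.
July 1857 has 31 days: 311 − 31 = 280 left.
August 1857 has 31 days: 280 − 31 = 249 left.
September 1857 has 30 days: 249 − 30 = 219 left.
October 1857 has 31 days: 219 − 31 = 188 left.
November 1857 has 30 days: 188 − 30 = 158 left.
December 1857 has 31 days: 158 − 31 = 127 left.
January 1858 has 31 days: 127 − 31 = 96 left.
February 1858 has 28 days (1858 is not a leap year): 96 − 28 = 68 left.
March 1858 has 31 days: 68 − 31 = 37 left.
April 1858 has 30 days: 37 − 30 = 7 left.
7 days into May 1858 → May 7, 1858.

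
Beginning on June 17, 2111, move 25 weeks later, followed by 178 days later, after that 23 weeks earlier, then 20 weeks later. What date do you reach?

Adding 25 weeks (= 175 days) from June 17, 2111:
June has 30 days, so 30 − 17 = 13 days remain after June 17, 2111; 175 − 13 = 162 left.
July 2111 has 31 days: 162 − 31 = 131 left.
August 2111 has 31 days: 131 − 31 = 100 left.
September 2111 has 30 days: 100 − 30 = 70 left.
October 2111 has 31 days: 70 − 31 = 39 left.
November 2111 has 30 days: 39 − 30 = 9 left.
9 days into December 2111 → December 9, 2111.
Adding 178 days from December 9, 2111:
December has 31 days, so 31 − 9 = 22 days remain after December 9, 2111; 178 − 22 = 156 left.
January 2112 has 31 days: 156 − 31 = 125 left.
February 2112 has 29 days (2112 is a leap year): 125 − 29 = 96 left.
March 2112 has 31 days: 96 − 31 = 65 left.
April 2112 has 30 days: 65 − 30 = 35 left.
May 2112 has 31 days: 35 − 31 = 4 left.
4 days into June 2112 → June 4, 2112.
Subtracting 23 weeks (= 161 days) from June 4, 2112:
Going back 4 days from June 4, 2112 reaches the end of the previous month; 161 − 4 = 157 left.
May 2112 has 31 days: 157 − 31 = 126 left.
April 2112 has 30 days: 126 − 30 = 96 left.
March 2112 has 31 days: 96 − 31 = 65 left.
February 2112 has 29 days (2112 is a leap year): 65 − 29 = 36 left.
January 2112 has 31 days: 36 − 31 = 5 left.
December 2111 has 31 days; 31 − 5 = 26 → December 26, 2111.
Counting forward 20 weeks (= 140 days) from December 26, 2111:
December has 31 days, so 31 − 26 = 5 days remain after December 26, 2111; 140 − 5 = 135 left.
January 2112 has 31 days: 135 − 31 = 104 left.
February 2112 has 29 days (2112 is a leap year): 104 − 29 = 75 left.
March 2112 has 31 days: 75 − 31 = 44 left.
April 2112 has 30 days: 44 − 30 = 14 left.
14 days into May 2112 → May 14, 2112.

May 14, 2112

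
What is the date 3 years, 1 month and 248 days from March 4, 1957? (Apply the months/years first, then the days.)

December 8, 1960

Counting forward 3 years, 1 month and 248 days from March 4, 1957: first the month/year part, then the days.
+3 years → 1960; month 3 + 1 = 4 → April 1960.
Day 4 is valid in April, giving April 4, 1960.
Now add 248 days from April 4, 1960.
April has 30 days, so 30 − 4 = 26 days remain after April 4, 1960; 248 − 26 = 222 left.
May 1960 has 31 days: 222 − 31 = 191 left.
June 1960 has 30 days: 191 − 30 = 161 left.
July 1960 has 31 days: 161 − 31 = 130 left.
August 1960 has 31 days: 130 − 31 = 99 left.
September 1960 has 30 days: 99 − 30 = 69 left.
October 1960 has 31 days: 69 − 31 = 38 left.
November 1960 has 30 days: 38 − 30 = 8 left.
8 days into December 1960 → December 8, 1960.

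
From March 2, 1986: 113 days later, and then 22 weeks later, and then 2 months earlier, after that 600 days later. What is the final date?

May 16, 1988

Adding 113 days from March 2, 1986:
March has 31 days, so 31 − 2 = 29 days remain after March 2, 1986; 113 − 29 = 84 left.
April 1986 has 30 days: 84 − 30 = 54 left.
May 1986 has 31 days: 54 − 31 = 23 left.
23 days into June 1986 → June 23, 1986.
Advancing 22 weeks (= 154 days) from June 23, 1986:
June has 30 days, so 30 − 23 = 7 days remain after June 23, 1986; 154 − 7 = 147 left.
July 1986 has 31 days: 147 − 31 = 116 left.
August 1986 has 31 days: 116 − 31 = 85 left.
September 1986 has 30 days: 85 − 30 = 55 left.
October 1986 has 31 days: 55 − 31 = 24 left.
24 days into November 1986 → November 24, 1986.
Counting back 2 months from November 24, 1986:
month 11 − 2 = 9 → September 1986.
Day 24 is valid in September, giving September 24, 1986.
Counting forward 600 days from September 24, 1986:
September has 30 days, so 30 − 24 = 6 days remain after September 24, 1986; 600 − 6 = 594 left.
October 1986 has 31 days: 594 − 31 = 563 left.
November 1986 has 30 days: 563 − 30 = 533 left.
December 1986 has 31 days: 533 − 31 = 502 left.
January 1987 has 31 days: 502 − 31 = 471 left.
February 1987 has 28 days (1987 is not a leap year): 471 − 28 = 443 left.
March 1987 has 31 days: 443 − 31 = 412 left.
April 1987 has 30 days: 412 − 30 = 382 left.
May 1987 has 31 days: 382 − 31 = 351 left.
June 1987 has 30 days: 351 − 30 = 321 left.
July 1987 has 31 days: 321 − 31 = 290 left.
August 1987 has 31 days: 290 − 31 = 259 left.
September 1987 has 30 days: 259 − 30 = 229 left.
October 1987 has 31 days: 229 − 31 = 198 left.
November 1987 has 30 days: 198 − 30 = 168 left.
December 1987 has 31 days: 168 − 31 = 137 left.
January 1988 has 31 days: 137 − 31 = 106 left.
February 1988 has 29 days (1988 is a leap year): 106 − 29 = 77 left.
March 1988 has 31 days: 77 − 31 = 46 left.
April 1988 has 30 days: 46 − 30 = 16 left.
16 days into May 1988 → May 16, 1988.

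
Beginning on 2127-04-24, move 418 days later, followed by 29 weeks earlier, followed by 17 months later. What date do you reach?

April 25, 2129

Adding 418 days from April 24, 2127:
April has 30 days, so 30 − 24 = 6 days remain after April 24, 2127; 418 − 6 = 412 left.
May 2127 has 31 days: 412 − 31 = 381 left.
June 2127 has 30 days: 381 − 30 = 351 left.
July 2127 has 31 days: 351 − 31 = 320 left.
August 2127 has 31 days: 320 − 31 = 289 left.
September 2127 has 30 days: 289 − 30 = 259 left.
October 2127 has 31 days: 259 − 31 = 228 left.
November 2127 has 30 days: 228 − 30 = 198 left.
December 2127 has 31 days: 198 − 31 = 167 left.
January 2128 has 31 days: 167 − 31 = 136 left.
February 2128 has 29 days (2128 is a leap year): 136 − 29 = 107 left.
March 2128 has 31 days: 107 − 31 = 76 left.
April 2128 has 30 days: 76 − 30 = 46 left.
May 2128 has 31 days: 46 − 31 = 15 left.
15 days into June 2128 → June 15, 2128.
Subtracting 29 weeks (= 203 days) from June 15, 2128:
Going back 15 days from June 15, 2128 reaches the end of the previous month; 203 − 15 = 188 left.
May 2128 has 31 days: 188 − 31 = 157 left.
April 2128 has 30 days: 157 − 30 = 127 left.
March 2128 has 31 days: 127 − 31 = 96 left.
February 2128 has 29 days (2128 is a leap year): 96 − 29 = 67 left.
January 2128 has 31 days: 67 − 31 = 36 left.
December 2127 has 31 days: 36 − 31 = 5 left.
November 2127 has 30 days; 30 − 5 = 25 → November 25, 2127.
Counting forward 17 months from November 25, 2127:
month 11 + 17 = 28, which is month 4 of year 2129 → April 2129.
Day 25 is valid in April, giving April 25, 2129.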